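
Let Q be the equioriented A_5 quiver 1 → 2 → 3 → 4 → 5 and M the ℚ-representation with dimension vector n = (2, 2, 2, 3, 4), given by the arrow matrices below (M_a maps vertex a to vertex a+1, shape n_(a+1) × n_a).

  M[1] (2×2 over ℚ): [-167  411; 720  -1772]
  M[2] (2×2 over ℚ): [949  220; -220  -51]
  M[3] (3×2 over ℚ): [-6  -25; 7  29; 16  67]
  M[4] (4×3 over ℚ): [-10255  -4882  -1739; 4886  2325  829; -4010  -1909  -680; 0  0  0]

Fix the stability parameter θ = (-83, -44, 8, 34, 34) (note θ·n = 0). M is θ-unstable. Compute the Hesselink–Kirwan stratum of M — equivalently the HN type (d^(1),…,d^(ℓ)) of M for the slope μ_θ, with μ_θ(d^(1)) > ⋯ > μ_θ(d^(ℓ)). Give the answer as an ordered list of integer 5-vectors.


Interval decomposition of M: I[1,5]^2, I[4,5], I[5,5].
HN type (ℓ=4): μ^(1)=34; μ^(2)=8; μ^(3)=-44; μ^(4)=-83

((0, 0, 0, 3, 4); (0, 0, 2, 0, 0); (0, 2, 0, 0, 0); (2, 0, 0, 0, 0))


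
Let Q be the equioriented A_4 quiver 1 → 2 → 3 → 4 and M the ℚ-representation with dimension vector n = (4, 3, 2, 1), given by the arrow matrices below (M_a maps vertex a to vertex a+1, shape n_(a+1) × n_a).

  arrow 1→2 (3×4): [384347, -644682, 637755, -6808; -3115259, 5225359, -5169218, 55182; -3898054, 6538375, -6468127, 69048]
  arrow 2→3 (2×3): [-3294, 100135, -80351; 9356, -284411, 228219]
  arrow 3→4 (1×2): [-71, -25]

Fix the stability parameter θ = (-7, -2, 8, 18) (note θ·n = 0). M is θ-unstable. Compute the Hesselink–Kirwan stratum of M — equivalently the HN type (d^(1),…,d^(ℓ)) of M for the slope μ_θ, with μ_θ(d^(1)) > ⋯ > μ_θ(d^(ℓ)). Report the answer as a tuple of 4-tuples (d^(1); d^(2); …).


Via rank(M_{q-1}∘⋯∘M_p): M ≅ I[1,1], I[1,2], I[1,3], I[1,4].
μ_θ-semistable layers: μ^(1)=18; μ^(2)=8; μ^(3)=-2; μ^(4)=-7

((0, 0, 0, 1); (0, 0, 2, 0); (0, 3, 0, 0); (4, 0, 0, 0))


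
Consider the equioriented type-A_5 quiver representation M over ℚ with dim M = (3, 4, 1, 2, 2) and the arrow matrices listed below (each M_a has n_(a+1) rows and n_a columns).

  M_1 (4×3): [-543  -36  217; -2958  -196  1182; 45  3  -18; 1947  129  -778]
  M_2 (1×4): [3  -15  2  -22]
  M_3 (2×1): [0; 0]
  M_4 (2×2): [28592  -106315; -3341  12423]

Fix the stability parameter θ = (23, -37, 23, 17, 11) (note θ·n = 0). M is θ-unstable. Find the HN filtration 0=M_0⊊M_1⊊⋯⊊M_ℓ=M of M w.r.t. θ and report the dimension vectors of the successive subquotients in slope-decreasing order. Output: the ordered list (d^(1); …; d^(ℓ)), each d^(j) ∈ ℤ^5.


Via rank(M_{q-1}∘⋯∘M_p): M ≅ I[1,1], I[1,2], I[1,3], I[2,2]^2, I[4,5]^2.
μ_θ-semistable layers: μ^(1)=23; μ^(2)=14; μ^(3)=-7; μ^(4)=-37

((1, 0, 1, 0, 0); (0, 0, 0, 2, 2); (2, 2, 0, 0, 0); (0, 2, 0, 0, 0))


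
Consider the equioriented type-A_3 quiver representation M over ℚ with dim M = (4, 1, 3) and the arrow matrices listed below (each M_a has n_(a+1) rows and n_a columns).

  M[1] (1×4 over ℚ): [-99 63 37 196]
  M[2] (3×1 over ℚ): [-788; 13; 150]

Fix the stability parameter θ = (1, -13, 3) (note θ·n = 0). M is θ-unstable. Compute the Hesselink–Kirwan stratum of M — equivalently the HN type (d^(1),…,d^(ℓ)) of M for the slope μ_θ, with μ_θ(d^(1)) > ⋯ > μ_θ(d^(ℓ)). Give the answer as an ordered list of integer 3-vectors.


Via rank(M_{q-1}∘⋯∘M_p): M ≅ I[1,1]^3, I[1,3], I[3,3]^2.
μ_θ-semistable layers: μ^(1)=3; μ^(2)=1; μ^(3)=-6

((0, 0, 3); (3, 0, 0); (1, 1, 0))


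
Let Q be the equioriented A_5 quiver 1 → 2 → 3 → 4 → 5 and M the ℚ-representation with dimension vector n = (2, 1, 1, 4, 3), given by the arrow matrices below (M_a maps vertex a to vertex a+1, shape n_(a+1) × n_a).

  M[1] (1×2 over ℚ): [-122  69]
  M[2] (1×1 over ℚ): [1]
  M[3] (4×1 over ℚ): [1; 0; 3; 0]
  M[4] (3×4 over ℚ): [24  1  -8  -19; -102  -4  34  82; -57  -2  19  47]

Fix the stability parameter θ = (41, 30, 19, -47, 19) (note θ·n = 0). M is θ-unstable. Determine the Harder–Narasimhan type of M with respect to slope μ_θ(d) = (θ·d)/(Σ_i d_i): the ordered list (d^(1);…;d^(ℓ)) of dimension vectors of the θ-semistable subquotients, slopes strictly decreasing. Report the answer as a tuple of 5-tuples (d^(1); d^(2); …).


Via rank(M_{q-1}∘⋯∘M_p): M ≅ I[1,1], I[1,4], I[4,4], I[4,5]^2, I[5,5].
μ_θ-semistable layers: μ^(1)=41; μ^(2)=19; μ^(3)=43/4; μ^(4)=-47

((1, 0, 0, 0, 0); (0, 0, 0, 0, 3); (1, 1, 1, 1, 0); (0, 0, 0, 3, 0))


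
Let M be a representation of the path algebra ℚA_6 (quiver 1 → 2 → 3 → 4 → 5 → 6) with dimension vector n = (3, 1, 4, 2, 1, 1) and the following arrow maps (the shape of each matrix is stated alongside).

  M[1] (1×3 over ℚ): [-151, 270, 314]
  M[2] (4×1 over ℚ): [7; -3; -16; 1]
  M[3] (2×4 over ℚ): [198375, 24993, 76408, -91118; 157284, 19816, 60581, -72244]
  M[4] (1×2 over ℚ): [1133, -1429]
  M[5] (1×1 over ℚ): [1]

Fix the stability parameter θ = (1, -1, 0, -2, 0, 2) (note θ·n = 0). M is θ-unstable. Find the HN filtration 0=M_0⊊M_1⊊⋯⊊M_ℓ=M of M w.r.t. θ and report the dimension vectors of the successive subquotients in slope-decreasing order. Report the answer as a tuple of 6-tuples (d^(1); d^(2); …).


Interval decomposition of M: I[1,1]^2, I[1,3], I[3,3], I[3,4], I[3,6].
HN type (ℓ=4): μ^(1)=2; μ^(2)=1; μ^(3)=0; μ^(4)=-1

((0, 0, 0, 0, 0, 1); (2, 0, 0, 0, 0, 0); (1, 1, 2, 0, 1, 0); (0, 0, 2, 2, 0, 0))


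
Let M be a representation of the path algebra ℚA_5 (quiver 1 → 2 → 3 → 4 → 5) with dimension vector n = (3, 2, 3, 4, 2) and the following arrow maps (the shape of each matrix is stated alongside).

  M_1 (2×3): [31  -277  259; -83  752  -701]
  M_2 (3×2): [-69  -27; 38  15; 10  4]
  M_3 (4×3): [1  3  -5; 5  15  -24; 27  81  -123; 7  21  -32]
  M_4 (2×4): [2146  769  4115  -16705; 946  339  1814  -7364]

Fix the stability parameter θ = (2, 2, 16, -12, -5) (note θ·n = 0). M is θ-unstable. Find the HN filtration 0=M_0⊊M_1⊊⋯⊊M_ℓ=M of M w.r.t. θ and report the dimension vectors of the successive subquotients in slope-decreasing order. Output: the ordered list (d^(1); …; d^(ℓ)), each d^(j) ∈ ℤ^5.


Barcode: M ≅ I[1,1], I[1,3], I[1,5], I[3,5], I[4,4]^2. HN layers by μ_θ (5 steps, strictly decreasing):
  μ^(1)=16; μ^(2)=2; μ^(3)=3/5; μ^(4)=-1/3; μ^(5)=-12

((0, 0, 1, 0, 0); (2, 1, 0, 0, 0); (1, 1, 1, 1, 1); (0, 0, 1, 1, 1); (0, 0, 0, 2, 0))


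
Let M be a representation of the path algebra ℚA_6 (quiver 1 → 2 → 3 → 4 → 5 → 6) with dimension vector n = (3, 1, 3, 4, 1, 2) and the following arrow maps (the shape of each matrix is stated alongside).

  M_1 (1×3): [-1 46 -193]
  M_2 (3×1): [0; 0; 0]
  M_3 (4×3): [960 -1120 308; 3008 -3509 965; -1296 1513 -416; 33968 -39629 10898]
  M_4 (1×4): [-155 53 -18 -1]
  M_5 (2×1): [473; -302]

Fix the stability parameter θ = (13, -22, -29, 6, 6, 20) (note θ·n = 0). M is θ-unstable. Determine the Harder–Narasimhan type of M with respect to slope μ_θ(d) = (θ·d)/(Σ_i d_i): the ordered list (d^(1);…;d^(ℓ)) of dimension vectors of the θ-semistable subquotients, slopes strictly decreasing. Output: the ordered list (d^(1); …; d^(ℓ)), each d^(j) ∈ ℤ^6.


Interval decomposition of M: I[1,1]^2, I[1,2], I[3,3], I[3,4], I[3,6], I[4,4]^2, I[6,6].
HN type (ℓ=5): μ^(1)=20; μ^(2)=13; μ^(3)=6; μ^(4)=-9/2; μ^(5)=-29

((0, 0, 0, 0, 0, 2); (2, 0, 0, 0, 0, 0); (0, 0, 0, 4, 1, 0); (1, 1, 0, 0, 0, 0); (0, 0, 3, 0, 0, 0))


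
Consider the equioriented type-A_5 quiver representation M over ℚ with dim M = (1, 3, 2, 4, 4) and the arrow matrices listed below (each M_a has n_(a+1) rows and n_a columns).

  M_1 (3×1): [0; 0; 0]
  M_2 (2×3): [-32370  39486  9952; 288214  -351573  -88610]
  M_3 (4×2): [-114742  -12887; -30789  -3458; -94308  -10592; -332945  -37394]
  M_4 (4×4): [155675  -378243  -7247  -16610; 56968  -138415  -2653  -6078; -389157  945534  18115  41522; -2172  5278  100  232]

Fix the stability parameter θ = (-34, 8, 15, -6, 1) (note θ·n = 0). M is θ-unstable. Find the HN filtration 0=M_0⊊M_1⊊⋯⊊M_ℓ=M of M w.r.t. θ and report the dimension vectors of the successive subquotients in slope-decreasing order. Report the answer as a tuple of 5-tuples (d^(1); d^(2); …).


Via rank(M_{q-1}∘⋯∘M_p): M ≅ I[1,1], I[2,2], I[2,5]^2, I[4,4], I[4,5], I[5,5].
μ_θ-semistable layers: μ^(1)=8; μ^(2)=9/2; μ^(3)=1; μ^(4)=-6; μ^(5)=-34

((0, 1, 0, 0, 0); (0, 2, 2, 2, 2); (0, 0, 0, 0, 2); (0, 0, 0, 2, 0); (1, 0, 0, 0, 0))


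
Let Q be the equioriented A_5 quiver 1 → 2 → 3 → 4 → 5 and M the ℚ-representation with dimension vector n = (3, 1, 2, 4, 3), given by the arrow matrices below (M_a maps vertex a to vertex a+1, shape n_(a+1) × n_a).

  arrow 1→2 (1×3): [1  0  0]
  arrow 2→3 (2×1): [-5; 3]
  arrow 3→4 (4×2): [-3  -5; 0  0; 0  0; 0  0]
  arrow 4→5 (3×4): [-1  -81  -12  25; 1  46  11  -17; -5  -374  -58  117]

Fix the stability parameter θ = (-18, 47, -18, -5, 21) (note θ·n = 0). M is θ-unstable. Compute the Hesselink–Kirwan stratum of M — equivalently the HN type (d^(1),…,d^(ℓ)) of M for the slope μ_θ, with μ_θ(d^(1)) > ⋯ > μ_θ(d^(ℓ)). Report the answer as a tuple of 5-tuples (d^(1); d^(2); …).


Interval decomposition of M: I[1,1]^2, I[1,3], I[3,5], I[4,4], I[4,5]^2.
HN type (ℓ=4): μ^(1)=21; μ^(2)=29/2; μ^(3)=-5; μ^(4)=-18

((0, 0, 0, 0, 3); (0, 1, 1, 0, 0); (0, 0, 0, 4, 0); (3, 0, 1, 0, 0))


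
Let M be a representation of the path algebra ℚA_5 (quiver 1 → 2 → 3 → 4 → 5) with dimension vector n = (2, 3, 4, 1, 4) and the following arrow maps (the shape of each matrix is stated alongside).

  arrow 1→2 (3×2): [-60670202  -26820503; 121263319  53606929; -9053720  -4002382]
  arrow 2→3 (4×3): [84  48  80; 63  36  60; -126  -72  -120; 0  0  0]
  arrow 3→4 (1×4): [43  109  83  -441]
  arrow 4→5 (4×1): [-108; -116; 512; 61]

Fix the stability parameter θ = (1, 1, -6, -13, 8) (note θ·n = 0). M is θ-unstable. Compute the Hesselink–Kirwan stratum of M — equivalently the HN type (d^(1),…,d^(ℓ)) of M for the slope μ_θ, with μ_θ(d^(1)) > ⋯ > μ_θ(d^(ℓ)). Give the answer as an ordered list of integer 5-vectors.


Barcode: M ≅ I[1,2], I[1,5], I[2,2], I[3,3]^3, I[5,5]^3. HN layers by μ_θ (4 steps, strictly decreasing):
  μ^(1)=8; μ^(2)=1; μ^(3)=-17/4; μ^(4)=-6

((0, 0, 0, 0, 4); (1, 2, 0, 0, 0); (1, 1, 1, 1, 0); (0, 0, 3, 0, 0))


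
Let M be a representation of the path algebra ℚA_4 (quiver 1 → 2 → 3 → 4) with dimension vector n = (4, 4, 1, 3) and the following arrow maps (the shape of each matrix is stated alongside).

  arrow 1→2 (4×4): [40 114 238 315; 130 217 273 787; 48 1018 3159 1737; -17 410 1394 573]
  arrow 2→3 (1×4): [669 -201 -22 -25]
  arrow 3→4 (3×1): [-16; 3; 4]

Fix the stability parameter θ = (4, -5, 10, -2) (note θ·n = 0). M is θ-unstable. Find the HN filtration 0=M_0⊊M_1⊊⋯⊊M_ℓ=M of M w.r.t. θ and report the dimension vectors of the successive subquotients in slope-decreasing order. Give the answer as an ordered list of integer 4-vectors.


Interval decomposition of M: I[1,2]^3, I[1,4], I[4,4]^2.
HN type (ℓ=3): μ^(1)=4; μ^(2)=-1/2; μ^(3)=-2

((0, 0, 1, 1); (4, 4, 0, 0); (0, 0, 0, 2))


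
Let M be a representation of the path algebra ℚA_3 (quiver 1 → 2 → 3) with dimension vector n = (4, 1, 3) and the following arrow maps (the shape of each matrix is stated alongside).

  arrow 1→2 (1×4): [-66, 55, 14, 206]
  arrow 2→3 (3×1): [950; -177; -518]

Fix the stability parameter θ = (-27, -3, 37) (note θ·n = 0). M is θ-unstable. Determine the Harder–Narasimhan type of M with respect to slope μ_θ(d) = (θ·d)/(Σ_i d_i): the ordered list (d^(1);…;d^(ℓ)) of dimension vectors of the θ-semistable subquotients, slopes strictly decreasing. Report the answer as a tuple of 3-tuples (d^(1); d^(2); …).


Barcode: M ≅ I[1,1]^3, I[1,3], I[3,3]^2. HN layers by μ_θ (3 steps, strictly decreasing):
  μ^(1)=37; μ^(2)=-3; μ^(3)=-27

((0, 0, 3); (0, 1, 0); (4, 0, 0))


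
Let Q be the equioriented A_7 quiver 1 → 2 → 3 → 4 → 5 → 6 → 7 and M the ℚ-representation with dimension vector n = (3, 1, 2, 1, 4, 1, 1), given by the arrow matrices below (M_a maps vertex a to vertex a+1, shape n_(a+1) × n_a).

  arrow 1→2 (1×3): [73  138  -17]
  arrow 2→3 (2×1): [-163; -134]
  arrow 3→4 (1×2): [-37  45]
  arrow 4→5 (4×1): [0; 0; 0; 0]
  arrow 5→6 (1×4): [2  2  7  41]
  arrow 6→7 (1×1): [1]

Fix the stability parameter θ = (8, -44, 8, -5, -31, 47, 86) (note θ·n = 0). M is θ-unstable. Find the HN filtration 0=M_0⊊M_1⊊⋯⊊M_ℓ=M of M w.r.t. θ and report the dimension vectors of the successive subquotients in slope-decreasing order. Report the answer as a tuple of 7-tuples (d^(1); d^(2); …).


Barcode: M ≅ I[1,1]^2, I[1,4], I[3,3], I[5,5]^3, I[5,7]. HN layers by μ_θ (6 steps, strictly decreasing):
  μ^(1)=86; μ^(2)=47; μ^(3)=8; μ^(4)=3/2; μ^(5)=-18; μ^(6)=-31

((0, 0, 0, 0, 0, 0, 1); (0, 0, 0, 0, 0, 1, 0); (2, 0, 1, 0, 0, 0, 0); (0, 0, 1, 1, 0, 0, 0); (1, 1, 0, 0, 0, 0, 0); (0, 0, 0, 0, 4, 0, 0))


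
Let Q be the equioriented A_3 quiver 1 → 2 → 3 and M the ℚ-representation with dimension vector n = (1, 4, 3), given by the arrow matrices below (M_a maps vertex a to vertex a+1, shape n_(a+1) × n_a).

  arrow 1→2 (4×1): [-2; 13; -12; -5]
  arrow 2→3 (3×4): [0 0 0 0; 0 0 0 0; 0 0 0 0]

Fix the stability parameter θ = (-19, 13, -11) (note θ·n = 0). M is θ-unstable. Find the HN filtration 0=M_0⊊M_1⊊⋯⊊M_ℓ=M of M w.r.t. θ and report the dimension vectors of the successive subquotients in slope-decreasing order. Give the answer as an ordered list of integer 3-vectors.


Barcode: M ≅ I[1,2], I[2,2]^3, I[3,3]^3. HN layers by μ_θ (3 steps, strictly decreasing):
  μ^(1)=13; μ^(2)=-11; μ^(3)=-19

((0, 4, 0); (0, 0, 3); (1, 0, 0))


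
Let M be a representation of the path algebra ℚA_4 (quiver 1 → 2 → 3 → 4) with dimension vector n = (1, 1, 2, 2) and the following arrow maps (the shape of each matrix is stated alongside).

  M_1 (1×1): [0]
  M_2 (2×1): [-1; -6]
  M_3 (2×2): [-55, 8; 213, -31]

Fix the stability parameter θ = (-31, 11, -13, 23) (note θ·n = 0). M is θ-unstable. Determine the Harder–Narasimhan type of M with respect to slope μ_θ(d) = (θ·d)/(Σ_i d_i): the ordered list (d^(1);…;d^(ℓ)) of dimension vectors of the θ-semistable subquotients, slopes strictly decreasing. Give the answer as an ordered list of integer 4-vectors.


Barcode: M ≅ I[1,1], I[2,4], I[3,4]. HN layers by μ_θ (4 steps, strictly decreasing):
  μ^(1)=23; μ^(2)=-1; μ^(3)=-13; μ^(4)=-31

((0, 0, 0, 2); (0, 1, 1, 0); (0, 0, 1, 0); (1, 0, 0, 0))


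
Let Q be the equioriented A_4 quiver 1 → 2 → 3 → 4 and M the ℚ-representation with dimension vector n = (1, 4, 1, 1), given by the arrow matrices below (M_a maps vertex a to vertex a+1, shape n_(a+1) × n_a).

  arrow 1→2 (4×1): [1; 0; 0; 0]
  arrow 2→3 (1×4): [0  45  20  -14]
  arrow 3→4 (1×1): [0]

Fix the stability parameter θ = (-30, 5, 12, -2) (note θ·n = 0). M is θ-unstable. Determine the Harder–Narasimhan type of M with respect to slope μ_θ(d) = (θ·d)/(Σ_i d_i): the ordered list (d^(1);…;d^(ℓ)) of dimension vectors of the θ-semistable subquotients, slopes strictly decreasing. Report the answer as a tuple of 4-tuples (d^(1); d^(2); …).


Via rank(M_{q-1}∘⋯∘M_p): M ≅ I[1,2], I[2,2]^2, I[2,3], I[4,4].
μ_θ-semistable layers: μ^(1)=12; μ^(2)=5; μ^(3)=-2; μ^(4)=-30

((0, 0, 1, 0); (0, 4, 0, 0); (0, 0, 0, 1); (1, 0, 0, 0))


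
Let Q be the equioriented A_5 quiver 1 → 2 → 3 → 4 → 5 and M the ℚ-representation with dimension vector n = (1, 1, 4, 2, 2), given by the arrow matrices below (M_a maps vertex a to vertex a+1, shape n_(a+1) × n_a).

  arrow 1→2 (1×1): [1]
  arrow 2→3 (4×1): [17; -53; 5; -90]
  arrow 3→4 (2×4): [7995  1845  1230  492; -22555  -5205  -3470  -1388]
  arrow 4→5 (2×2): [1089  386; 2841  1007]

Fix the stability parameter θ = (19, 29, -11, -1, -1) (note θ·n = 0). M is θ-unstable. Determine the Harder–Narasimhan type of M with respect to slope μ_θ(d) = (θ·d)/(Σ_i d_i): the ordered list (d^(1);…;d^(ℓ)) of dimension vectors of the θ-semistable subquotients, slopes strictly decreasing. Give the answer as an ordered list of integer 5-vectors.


Barcode: M ≅ I[1,3], I[3,3]^2, I[3,5], I[4,5]. HN layers by μ_θ (3 steps, strictly decreasing):
  μ^(1)=37/3; μ^(2)=-1; μ^(3)=-11

((1, 1, 1, 0, 0); (0, 0, 0, 2, 2); (0, 0, 3, 0, 0))


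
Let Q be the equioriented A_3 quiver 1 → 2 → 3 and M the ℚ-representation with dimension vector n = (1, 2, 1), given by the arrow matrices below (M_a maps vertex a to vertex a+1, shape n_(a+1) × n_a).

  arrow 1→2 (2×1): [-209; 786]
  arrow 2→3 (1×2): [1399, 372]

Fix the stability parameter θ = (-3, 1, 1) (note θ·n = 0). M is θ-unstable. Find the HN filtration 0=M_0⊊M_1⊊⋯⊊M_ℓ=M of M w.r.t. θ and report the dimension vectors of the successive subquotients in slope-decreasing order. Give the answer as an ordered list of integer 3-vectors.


Via rank(M_{q-1}∘⋯∘M_p): M ≅ I[1,3], I[2,2].
μ_θ-semistable layers: μ^(1)=1; μ^(2)=-3

((0, 2, 1); (1, 0, 0))


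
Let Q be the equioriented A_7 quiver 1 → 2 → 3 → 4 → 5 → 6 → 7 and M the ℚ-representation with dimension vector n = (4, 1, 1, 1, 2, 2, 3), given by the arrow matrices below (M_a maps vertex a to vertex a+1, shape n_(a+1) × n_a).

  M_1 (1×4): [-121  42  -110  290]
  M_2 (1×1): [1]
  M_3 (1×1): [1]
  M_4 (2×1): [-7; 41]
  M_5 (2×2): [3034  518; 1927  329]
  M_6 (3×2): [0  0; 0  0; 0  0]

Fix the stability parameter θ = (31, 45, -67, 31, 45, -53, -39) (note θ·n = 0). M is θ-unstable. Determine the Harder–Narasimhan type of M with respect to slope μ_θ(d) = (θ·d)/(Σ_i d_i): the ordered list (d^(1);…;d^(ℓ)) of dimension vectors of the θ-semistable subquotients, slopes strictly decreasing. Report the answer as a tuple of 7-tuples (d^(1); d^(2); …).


Via rank(M_{q-1}∘⋯∘M_p): M ≅ I[1,1]^3, I[1,5], I[5,6], I[6,6], I[7,7]^3.
μ_θ-semistable layers: μ^(1)=45; μ^(2)=31; μ^(3)=3; μ^(4)=-4; μ^(5)=-39; μ^(6)=-53

((0, 0, 0, 0, 1, 0, 0); (3, 0, 0, 1, 0, 0, 0); (1, 1, 1, 0, 0, 0, 0); (0, 0, 0, 0, 1, 1, 0); (0, 0, 0, 0, 0, 0, 3); (0, 0, 0, 0, 0, 1, 0))


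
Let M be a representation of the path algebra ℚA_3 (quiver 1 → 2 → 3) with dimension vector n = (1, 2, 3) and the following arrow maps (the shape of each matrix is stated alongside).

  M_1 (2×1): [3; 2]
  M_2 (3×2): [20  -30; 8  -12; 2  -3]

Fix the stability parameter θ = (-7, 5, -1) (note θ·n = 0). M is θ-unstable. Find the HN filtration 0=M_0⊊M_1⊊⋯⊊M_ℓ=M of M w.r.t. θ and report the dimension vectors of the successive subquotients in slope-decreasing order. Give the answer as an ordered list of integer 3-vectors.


Via rank(M_{q-1}∘⋯∘M_p): M ≅ I[1,2], I[2,3], I[3,3]^2.
μ_θ-semistable layers: μ^(1)=5; μ^(2)=2; μ^(3)=-1; μ^(4)=-7

((0, 1, 0); (0, 1, 1); (0, 0, 2); (1, 0, 0))


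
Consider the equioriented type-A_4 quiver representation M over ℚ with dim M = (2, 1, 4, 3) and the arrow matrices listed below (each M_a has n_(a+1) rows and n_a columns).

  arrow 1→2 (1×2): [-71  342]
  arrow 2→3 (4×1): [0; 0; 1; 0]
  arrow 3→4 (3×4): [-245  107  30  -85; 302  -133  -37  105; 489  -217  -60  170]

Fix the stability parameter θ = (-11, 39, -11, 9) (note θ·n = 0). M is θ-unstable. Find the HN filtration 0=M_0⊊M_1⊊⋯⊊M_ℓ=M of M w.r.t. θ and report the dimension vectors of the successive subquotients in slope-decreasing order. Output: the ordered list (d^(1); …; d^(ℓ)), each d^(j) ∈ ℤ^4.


Via rank(M_{q-1}∘⋯∘M_p): M ≅ I[1,1], I[1,4], I[3,3], I[3,4]^2.
μ_θ-semistable layers: μ^(1)=37/3; μ^(2)=9; μ^(3)=-11

((0, 1, 1, 1); (0, 0, 0, 2); (2, 0, 3, 0))


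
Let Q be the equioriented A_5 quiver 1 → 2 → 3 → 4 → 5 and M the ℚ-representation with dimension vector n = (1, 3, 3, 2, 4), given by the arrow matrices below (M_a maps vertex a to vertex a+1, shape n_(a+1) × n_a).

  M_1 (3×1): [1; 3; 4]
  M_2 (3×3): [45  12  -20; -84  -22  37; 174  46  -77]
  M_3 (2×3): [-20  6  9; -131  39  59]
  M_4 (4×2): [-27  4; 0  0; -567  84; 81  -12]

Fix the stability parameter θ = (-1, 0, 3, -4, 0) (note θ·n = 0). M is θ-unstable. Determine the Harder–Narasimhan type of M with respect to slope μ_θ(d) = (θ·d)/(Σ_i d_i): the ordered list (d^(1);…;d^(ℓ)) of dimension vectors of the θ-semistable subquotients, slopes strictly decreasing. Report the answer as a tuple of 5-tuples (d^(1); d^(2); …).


Via rank(M_{q-1}∘⋯∘M_p): M ≅ I[1,4], I[2,2], I[2,5], I[3,3], I[5,5]^3.
μ_θ-semistable layers: μ^(1)=3; μ^(2)=0; μ^(3)=-1/3; μ^(4)=-1

((0, 0, 1, 0, 0); (0, 1, 0, 0, 4); (0, 2, 2, 2, 0); (1, 0, 0, 0, 0))


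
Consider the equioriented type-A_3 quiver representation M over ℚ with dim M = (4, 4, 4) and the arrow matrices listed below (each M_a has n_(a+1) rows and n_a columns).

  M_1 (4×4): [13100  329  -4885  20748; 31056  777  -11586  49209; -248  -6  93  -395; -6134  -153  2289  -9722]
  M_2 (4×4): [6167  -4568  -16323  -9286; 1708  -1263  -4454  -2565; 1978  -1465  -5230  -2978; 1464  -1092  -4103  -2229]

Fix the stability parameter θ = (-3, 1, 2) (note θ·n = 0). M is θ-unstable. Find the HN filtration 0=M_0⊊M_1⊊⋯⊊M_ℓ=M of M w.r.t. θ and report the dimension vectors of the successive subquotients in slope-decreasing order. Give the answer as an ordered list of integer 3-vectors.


Interval decomposition of M: I[1,1], I[1,3]^3, I[2,3].
HN type (ℓ=3): μ^(1)=2; μ^(2)=1; μ^(3)=-3

((0, 0, 4); (0, 4, 0); (4, 0, 0))


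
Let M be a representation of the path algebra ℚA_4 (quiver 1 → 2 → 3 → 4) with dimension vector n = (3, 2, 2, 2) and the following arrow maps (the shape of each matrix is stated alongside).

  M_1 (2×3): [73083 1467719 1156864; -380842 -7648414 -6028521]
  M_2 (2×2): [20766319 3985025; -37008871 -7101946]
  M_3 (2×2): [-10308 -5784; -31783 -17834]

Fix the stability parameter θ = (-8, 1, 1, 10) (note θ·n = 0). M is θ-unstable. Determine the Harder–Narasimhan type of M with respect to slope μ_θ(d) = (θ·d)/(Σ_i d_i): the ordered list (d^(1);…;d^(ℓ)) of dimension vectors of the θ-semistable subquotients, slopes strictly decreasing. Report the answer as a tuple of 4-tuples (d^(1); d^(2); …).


Barcode: M ≅ I[1,1], I[1,3], I[1,4], I[4,4]. HN layers by μ_θ (3 steps, strictly decreasing):
  μ^(1)=10; μ^(2)=1; μ^(3)=-8

((0, 0, 0, 2); (0, 2, 2, 0); (3, 0, 0, 0))


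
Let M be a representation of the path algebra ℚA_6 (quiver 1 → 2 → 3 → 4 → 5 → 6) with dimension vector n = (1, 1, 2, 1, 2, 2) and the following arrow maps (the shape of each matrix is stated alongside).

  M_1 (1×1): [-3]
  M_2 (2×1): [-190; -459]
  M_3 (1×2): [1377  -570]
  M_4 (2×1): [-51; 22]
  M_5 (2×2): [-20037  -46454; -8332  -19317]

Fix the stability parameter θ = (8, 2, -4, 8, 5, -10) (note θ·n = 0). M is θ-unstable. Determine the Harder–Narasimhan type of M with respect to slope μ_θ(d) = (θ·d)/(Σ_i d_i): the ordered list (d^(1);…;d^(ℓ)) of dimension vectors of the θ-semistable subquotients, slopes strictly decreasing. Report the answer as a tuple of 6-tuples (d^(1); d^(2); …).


Via rank(M_{q-1}∘⋯∘M_p): M ≅ I[1,3], I[3,6], I[5,6].
μ_θ-semistable layers: μ^(1)=2; μ^(2)=1; μ^(3)=-5/2; μ^(4)=-4

((1, 1, 1, 0, 0, 0); (0, 0, 0, 1, 1, 1); (0, 0, 0, 0, 1, 1); (0, 0, 1, 0, 0, 0))


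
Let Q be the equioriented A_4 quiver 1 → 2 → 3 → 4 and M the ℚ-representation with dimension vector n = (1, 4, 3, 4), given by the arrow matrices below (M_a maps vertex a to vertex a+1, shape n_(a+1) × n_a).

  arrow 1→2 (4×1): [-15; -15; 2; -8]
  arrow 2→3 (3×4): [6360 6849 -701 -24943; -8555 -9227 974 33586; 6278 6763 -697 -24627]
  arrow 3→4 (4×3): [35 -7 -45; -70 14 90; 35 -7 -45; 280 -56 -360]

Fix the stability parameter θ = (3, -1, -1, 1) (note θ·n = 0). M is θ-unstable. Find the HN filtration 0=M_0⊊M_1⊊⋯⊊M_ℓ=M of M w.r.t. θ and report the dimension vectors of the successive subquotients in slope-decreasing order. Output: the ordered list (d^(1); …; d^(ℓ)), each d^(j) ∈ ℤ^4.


Barcode: M ≅ I[1,3], I[2,2], I[2,3], I[2,4], I[4,4]^3. HN layers by μ_θ (3 steps, strictly decreasing):
  μ^(1)=1; μ^(2)=1/3; μ^(3)=-1

((0, 0, 0, 4); (1, 1, 1, 0); (0, 3, 2, 0))


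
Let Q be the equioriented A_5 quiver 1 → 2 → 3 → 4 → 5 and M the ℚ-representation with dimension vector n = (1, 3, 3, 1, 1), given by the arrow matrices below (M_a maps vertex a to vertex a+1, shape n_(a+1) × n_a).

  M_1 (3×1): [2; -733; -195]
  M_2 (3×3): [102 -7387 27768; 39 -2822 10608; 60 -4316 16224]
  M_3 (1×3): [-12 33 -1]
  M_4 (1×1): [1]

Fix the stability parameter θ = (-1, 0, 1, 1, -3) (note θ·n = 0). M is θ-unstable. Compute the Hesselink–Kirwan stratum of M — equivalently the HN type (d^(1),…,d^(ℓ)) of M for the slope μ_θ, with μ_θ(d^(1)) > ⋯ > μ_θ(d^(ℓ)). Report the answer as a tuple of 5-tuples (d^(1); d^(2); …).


Interval decomposition of M: I[1,5], I[2,2], I[2,3], I[3,3].
HN type (ℓ=4): μ^(1)=1; μ^(2)=0; μ^(3)=-1/4; μ^(4)=-1

((0, 0, 2, 0, 0); (0, 2, 0, 0, 0); (0, 1, 1, 1, 1); (1, 0, 0, 0, 0))


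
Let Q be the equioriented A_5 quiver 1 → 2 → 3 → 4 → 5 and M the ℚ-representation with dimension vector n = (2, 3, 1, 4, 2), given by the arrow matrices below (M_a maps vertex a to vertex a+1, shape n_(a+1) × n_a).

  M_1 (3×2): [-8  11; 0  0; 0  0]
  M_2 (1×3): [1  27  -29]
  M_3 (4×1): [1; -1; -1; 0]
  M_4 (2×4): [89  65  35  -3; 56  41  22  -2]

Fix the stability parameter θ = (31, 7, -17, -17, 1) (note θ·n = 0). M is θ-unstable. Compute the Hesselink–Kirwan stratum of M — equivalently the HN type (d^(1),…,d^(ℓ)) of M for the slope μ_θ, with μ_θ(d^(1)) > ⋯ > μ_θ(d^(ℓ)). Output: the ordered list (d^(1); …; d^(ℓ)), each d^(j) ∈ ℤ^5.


Via rank(M_{q-1}∘⋯∘M_p): M ≅ I[1,1], I[1,5], I[2,2]^2, I[4,4]^2, I[4,5].
μ_θ-semistable layers: μ^(1)=31; μ^(2)=7; μ^(3)=1; μ^(4)=-17

((1, 0, 0, 0, 0); (0, 2, 0, 0, 0); (1, 1, 1, 1, 2); (0, 0, 0, 3, 0))


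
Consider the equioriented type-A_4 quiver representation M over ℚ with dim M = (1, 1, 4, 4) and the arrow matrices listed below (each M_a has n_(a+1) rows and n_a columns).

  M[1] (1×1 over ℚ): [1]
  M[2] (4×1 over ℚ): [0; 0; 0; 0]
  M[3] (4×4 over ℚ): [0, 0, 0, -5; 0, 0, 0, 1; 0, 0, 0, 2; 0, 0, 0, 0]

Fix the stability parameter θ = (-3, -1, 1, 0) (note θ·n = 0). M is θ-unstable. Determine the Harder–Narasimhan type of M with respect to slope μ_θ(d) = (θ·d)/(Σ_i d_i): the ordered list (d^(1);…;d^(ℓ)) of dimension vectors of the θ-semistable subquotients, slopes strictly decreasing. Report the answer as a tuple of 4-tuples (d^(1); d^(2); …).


Interval decomposition of M: I[1,2], I[3,3]^3, I[3,4], I[4,4]^3.
HN type (ℓ=5): μ^(1)=1; μ^(2)=1/2; μ^(3)=0; μ^(4)=-1; μ^(5)=-3

((0, 0, 3, 0); (0, 0, 1, 1); (0, 0, 0, 3); (0, 1, 0, 0); (1, 0, 0, 0))


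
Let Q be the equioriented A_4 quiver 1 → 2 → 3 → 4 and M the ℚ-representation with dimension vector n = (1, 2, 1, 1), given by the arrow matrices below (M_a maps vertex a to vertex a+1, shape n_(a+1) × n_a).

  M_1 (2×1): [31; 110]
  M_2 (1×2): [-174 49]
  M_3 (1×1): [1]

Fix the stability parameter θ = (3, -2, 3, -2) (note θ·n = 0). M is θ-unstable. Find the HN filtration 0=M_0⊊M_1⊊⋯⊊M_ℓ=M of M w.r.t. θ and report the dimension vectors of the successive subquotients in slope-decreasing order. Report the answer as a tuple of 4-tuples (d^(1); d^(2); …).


Barcode: M ≅ I[1,4], I[2,2]. HN layers by μ_θ (2 steps, strictly decreasing):
  μ^(1)=1/2; μ^(2)=-2

((1, 1, 1, 1); (0, 1, 0, 0))


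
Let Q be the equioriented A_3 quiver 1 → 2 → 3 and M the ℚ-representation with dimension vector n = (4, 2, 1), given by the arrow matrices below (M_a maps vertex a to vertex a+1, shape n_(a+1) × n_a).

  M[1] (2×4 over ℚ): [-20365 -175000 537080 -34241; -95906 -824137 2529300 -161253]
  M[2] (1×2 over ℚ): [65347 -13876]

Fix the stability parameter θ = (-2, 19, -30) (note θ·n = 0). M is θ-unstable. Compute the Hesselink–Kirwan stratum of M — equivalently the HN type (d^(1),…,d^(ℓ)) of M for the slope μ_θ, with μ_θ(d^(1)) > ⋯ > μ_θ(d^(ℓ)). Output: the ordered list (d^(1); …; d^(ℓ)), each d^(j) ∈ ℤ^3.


Interval decomposition of M: I[1,1]^2, I[1,2], I[1,3].
HN type (ℓ=3): μ^(1)=19; μ^(2)=-2; μ^(3)=-13/3

((0, 1, 0); (3, 0, 0); (1, 1, 1))


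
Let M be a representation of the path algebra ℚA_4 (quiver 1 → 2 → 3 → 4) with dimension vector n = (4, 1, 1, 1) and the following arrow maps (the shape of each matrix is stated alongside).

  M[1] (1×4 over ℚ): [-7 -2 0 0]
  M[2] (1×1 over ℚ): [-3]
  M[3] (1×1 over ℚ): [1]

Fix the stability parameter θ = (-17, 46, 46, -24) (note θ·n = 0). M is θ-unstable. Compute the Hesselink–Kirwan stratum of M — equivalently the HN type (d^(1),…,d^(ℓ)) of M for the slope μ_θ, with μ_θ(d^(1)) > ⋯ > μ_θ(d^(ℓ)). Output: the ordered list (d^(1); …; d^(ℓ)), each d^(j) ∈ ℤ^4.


Interval decomposition of M: I[1,1]^3, I[1,4].
HN type (ℓ=2): μ^(1)=68/3; μ^(2)=-17

((0, 1, 1, 1); (4, 0, 0, 0))


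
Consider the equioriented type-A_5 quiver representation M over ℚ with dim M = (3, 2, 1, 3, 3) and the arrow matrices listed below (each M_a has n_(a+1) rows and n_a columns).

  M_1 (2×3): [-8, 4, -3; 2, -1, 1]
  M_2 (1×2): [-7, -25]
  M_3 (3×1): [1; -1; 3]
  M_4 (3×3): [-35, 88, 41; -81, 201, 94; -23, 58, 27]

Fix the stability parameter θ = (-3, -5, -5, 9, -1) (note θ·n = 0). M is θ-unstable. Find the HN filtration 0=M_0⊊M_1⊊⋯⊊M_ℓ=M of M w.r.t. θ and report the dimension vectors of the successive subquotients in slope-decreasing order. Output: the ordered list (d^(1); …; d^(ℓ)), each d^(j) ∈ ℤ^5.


Via rank(M_{q-1}∘⋯∘M_p): M ≅ I[1,1], I[1,2], I[1,4], I[4,5]^2, I[5,5].
μ_θ-semistable layers: μ^(1)=9; μ^(2)=4; μ^(3)=-1; μ^(4)=-3; μ^(5)=-4; μ^(6)=-13/3

((0, 0, 0, 1, 0); (0, 0, 0, 2, 2); (0, 0, 0, 0, 1); (1, 0, 0, 0, 0); (1, 1, 0, 0, 0); (1, 1, 1, 0, 0))


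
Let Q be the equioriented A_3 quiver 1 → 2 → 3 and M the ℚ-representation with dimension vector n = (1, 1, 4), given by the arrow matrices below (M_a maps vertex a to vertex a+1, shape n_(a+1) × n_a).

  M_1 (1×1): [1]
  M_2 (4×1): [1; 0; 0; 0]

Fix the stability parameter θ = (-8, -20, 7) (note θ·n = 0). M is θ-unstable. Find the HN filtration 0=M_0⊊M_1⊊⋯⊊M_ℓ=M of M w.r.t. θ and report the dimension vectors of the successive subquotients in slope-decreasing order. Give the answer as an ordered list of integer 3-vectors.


Interval decomposition of M: I[1,3], I[3,3]^3.
HN type (ℓ=2): μ^(1)=7; μ^(2)=-14

((0, 0, 4); (1, 1, 0))


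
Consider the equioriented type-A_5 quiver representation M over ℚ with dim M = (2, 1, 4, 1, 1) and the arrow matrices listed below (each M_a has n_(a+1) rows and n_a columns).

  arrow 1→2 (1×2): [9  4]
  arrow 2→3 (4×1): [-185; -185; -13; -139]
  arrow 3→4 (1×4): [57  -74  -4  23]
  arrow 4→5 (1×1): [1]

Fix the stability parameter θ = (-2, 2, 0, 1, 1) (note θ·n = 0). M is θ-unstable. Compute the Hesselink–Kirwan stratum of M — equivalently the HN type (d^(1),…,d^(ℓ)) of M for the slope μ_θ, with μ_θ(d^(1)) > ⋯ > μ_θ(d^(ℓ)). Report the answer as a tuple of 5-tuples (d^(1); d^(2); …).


Barcode: M ≅ I[1,1], I[1,3], I[3,3]^2, I[3,5]. HN layers by μ_θ (3 steps, strictly decreasing):
  μ^(1)=1; μ^(2)=0; μ^(3)=-2

((0, 1, 1, 1, 1); (0, 0, 3, 0, 0); (2, 0, 0, 0, 0))


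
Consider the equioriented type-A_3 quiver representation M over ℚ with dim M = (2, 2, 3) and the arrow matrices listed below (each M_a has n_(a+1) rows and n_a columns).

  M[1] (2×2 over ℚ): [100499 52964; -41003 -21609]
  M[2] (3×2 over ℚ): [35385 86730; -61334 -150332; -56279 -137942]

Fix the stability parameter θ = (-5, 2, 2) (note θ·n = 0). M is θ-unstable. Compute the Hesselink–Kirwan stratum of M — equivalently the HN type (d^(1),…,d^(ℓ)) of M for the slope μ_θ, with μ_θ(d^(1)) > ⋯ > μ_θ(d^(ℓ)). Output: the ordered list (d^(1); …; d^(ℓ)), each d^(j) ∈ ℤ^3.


Via rank(M_{q-1}∘⋯∘M_p): M ≅ I[1,2], I[1,3], I[3,3]^2.
μ_θ-semistable layers: μ^(1)=2; μ^(2)=-5

((0, 2, 3); (2, 0, 0))


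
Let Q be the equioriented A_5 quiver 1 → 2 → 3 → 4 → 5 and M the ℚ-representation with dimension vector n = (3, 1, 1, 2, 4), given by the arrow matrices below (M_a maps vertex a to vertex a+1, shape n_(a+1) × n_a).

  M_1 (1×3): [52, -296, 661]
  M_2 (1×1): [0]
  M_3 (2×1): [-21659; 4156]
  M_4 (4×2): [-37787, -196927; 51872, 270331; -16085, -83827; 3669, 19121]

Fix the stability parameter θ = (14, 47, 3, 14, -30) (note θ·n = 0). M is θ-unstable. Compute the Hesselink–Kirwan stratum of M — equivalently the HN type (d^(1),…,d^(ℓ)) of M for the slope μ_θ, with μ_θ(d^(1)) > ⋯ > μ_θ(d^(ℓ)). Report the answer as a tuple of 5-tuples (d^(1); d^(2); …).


Barcode: M ≅ I[1,1]^2, I[1,2], I[3,5], I[4,5], I[5,5]^2. HN layers by μ_θ (5 steps, strictly decreasing):
  μ^(1)=47; μ^(2)=14; μ^(3)=-13/3; μ^(4)=-8; μ^(5)=-30

((0, 1, 0, 0, 0); (3, 0, 0, 0, 0); (0, 0, 1, 1, 1); (0, 0, 0, 1, 1); (0, 0, 0, 0, 2))


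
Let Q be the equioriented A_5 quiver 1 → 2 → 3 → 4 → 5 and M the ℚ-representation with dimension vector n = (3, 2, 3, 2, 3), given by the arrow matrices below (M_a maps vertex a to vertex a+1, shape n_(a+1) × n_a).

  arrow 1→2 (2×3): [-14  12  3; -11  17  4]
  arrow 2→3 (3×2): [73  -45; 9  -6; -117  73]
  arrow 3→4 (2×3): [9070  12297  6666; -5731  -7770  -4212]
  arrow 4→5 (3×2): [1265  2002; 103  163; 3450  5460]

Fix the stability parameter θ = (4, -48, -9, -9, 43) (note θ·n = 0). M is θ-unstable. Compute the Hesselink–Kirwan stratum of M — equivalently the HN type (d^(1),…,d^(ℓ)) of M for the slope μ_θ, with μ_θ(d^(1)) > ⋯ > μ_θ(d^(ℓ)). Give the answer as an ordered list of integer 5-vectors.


Via rank(M_{q-1}∘⋯∘M_p): M ≅ I[1,1], I[1,5]^2, I[3,3], I[5,5].
μ_θ-semistable layers: μ^(1)=43; μ^(2)=4; μ^(3)=-9; μ^(4)=-22

((0, 0, 0, 0, 3); (1, 0, 0, 0, 0); (0, 0, 3, 2, 0); (2, 2, 0, 0, 0))


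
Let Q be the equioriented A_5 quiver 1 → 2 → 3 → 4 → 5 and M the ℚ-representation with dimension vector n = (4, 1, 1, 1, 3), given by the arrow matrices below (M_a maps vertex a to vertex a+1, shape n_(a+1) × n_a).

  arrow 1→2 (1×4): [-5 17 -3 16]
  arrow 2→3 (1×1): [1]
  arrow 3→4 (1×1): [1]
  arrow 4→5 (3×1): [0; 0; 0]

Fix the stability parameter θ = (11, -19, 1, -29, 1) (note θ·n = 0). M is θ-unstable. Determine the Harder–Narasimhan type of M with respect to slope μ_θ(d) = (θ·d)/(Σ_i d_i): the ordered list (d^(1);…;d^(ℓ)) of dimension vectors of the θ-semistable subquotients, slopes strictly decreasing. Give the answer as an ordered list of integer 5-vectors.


Interval decomposition of M: I[1,1]^3, I[1,4], I[5,5]^3.
HN type (ℓ=3): μ^(1)=11; μ^(2)=1; μ^(3)=-9

((3, 0, 0, 0, 0); (0, 0, 0, 0, 3); (1, 1, 1, 1, 0))


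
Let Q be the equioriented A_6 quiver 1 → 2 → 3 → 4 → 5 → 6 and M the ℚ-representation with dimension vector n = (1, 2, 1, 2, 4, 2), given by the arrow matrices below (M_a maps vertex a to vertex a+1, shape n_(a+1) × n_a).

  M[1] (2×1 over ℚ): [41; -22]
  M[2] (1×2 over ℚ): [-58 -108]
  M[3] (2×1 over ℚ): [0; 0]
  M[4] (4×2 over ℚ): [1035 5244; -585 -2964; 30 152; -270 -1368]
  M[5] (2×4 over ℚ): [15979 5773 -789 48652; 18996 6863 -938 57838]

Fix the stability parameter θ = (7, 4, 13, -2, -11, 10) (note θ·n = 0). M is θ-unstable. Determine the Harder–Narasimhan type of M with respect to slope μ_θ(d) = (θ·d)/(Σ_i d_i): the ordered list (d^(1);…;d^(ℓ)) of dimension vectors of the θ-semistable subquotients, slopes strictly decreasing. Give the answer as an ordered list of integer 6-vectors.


Interval decomposition of M: I[1,3], I[2,2], I[4,4], I[4,6], I[5,5]^2, I[5,6].
HN type (ℓ=7): μ^(1)=13; μ^(2)=10; μ^(3)=11/2; μ^(4)=4; μ^(5)=-2; μ^(6)=-13/2; μ^(7)=-11

((0, 0, 1, 0, 0, 0); (0, 0, 0, 0, 0, 2); (1, 1, 0, 0, 0, 0); (0, 1, 0, 0, 0, 0); (0, 0, 0, 1, 0, 0); (0, 0, 0, 1, 1, 0); (0, 0, 0, 0, 3, 0))


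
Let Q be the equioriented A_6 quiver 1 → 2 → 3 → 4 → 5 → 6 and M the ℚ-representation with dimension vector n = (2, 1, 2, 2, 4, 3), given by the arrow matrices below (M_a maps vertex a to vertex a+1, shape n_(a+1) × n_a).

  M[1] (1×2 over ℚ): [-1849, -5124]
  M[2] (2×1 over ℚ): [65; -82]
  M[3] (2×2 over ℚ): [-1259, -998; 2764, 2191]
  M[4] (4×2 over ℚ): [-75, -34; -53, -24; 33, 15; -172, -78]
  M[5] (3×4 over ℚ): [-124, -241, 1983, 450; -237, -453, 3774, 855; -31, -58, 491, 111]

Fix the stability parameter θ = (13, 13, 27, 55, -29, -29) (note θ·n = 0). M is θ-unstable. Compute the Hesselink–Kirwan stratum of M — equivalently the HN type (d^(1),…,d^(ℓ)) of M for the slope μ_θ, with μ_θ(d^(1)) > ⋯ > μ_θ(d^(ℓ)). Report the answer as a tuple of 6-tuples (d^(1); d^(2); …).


Barcode: M ≅ I[1,1], I[1,6], I[3,6], I[5,5]^2, I[6,6]. HN layers by μ_θ (4 steps, strictly decreasing):
  μ^(1)=13; μ^(2)=25/3; μ^(3)=6; μ^(4)=-29

((1, 0, 0, 0, 0, 0); (1, 1, 1, 1, 1, 1); (0, 0, 1, 1, 1, 1); (0, 0, 0, 0, 2, 1))


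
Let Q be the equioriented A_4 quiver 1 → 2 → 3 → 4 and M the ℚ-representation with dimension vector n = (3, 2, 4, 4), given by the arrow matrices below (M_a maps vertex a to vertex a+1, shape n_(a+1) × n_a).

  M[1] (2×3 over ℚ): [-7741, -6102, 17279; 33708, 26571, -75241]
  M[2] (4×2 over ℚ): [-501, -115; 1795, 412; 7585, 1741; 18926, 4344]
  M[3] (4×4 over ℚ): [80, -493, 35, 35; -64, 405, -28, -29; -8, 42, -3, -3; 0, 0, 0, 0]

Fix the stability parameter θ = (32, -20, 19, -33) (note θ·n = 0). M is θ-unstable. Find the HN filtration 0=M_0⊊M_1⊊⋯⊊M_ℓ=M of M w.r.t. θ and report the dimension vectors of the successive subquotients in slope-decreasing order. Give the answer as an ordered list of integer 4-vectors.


Interval decomposition of M: I[1,1], I[1,4]^2, I[3,3], I[3,4], I[4,4].
HN type (ℓ=5): μ^(1)=32; μ^(2)=19; μ^(3)=-1/2; μ^(4)=-7; μ^(5)=-33

((1, 0, 0, 0); (0, 0, 1, 0); (2, 2, 2, 2); (0, 0, 1, 1); (0, 0, 0, 1))


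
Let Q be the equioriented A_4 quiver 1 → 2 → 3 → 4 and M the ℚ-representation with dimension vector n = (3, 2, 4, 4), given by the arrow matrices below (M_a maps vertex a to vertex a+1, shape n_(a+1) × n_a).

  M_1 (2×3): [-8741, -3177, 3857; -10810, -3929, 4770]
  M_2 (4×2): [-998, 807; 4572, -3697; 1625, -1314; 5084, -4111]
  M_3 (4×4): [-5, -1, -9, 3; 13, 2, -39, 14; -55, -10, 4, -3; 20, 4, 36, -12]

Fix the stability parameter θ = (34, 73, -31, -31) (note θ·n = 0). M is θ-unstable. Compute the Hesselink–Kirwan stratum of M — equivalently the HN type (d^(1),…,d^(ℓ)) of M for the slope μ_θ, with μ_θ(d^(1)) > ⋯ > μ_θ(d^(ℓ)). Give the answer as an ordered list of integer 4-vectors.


Barcode: M ≅ I[1,1], I[1,3], I[1,4], I[3,4]^2, I[4,4]. HN layers by μ_θ (4 steps, strictly decreasing):
  μ^(1)=34; μ^(2)=76/3; μ^(3)=45/4; μ^(4)=-31

((1, 0, 0, 0); (1, 1, 1, 0); (1, 1, 1, 1); (0, 0, 2, 3))


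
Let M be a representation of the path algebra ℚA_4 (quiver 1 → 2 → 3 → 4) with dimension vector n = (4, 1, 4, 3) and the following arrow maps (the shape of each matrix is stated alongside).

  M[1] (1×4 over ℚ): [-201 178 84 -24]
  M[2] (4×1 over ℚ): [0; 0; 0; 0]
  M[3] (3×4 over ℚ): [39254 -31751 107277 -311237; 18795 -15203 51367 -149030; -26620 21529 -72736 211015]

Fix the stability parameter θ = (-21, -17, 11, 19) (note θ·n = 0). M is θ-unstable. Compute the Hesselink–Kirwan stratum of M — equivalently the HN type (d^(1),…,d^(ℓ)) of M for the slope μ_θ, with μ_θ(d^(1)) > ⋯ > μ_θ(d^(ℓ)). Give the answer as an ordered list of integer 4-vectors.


Interval decomposition of M: I[1,1]^3, I[1,2], I[3,3], I[3,4]^3.
HN type (ℓ=4): μ^(1)=19; μ^(2)=11; μ^(3)=-17; μ^(4)=-21

((0, 0, 0, 3); (0, 0, 4, 0); (0, 1, 0, 0); (4, 0, 0, 0))
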